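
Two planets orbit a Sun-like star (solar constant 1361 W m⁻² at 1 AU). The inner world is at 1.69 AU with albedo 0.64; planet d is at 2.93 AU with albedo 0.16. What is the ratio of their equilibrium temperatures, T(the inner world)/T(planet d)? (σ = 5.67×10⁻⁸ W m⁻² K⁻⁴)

T_eq = [S₀(1−A)/(4σd²)]^(1/4), so T ∝ (1−A)^(1/4) / √d.
T₁ = [1361×0.36/(4×5.67×10⁻⁸×1.69²)]^(1/4) = 165.84 K.
T₂ = [1361×0.84/(4×5.67×10⁻⁸×2.93²)]^(1/4) = 155.66 K.

T₁/T₂ ≈ 1.065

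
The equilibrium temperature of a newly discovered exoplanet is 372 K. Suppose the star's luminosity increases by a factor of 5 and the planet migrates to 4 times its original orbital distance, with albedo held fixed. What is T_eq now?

T_eq ∝ L^(1/4) · d^(−1/2).
T′ = 372 × 5^(1/4) / 4^(1/2) = 278 K.

T_eq ≈ 278 K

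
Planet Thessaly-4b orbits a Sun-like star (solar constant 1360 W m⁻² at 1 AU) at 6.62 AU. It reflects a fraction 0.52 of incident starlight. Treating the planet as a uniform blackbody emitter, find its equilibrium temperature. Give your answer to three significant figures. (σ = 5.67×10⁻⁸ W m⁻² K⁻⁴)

Flux at 6.62 AU: S = 1360/6.62² = 31.0 W m⁻².
Energy balance: absorbed = emitted ⇒ πR²·S(1−A) = 4πR²·σT_eq⁴, so T_eq⁴ = S(1−A)/(4σ).
T_eq = [31.0 × 0.48 / (4 × 5.67×10⁻⁸)]^(1/4) = (6.57×10⁷)^(1/4) = 90.0 K.

T_eq ≈ 90.0 K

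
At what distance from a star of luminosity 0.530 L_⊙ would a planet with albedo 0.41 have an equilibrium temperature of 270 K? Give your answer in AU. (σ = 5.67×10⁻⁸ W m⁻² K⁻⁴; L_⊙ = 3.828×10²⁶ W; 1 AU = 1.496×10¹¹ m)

d ≈ 0.594 AU

L = 0.530 × 3.828×10²⁶ = 2.03×10²⁶ W.
From T_eq⁴ = L(1−A)/(16πσd²): d = √[L(1−A)/(16πσT_eq⁴)].
d = √[2.03×10²⁶ × 0.59 / (16π × 5.67×10⁻⁸ × (270)⁴)] = 8.89×10¹⁰ m = 0.594 AU.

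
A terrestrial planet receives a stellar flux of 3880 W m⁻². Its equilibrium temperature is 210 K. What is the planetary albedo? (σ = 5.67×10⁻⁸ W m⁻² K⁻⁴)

A ≈ 0.89

From T_eq⁴ = S(1−A)/(4σ): 1−A = 4σT_eq⁴/S.
1−A = 4 × 5.67×10⁻⁸ × (210)⁴ / 3880 = 0.114.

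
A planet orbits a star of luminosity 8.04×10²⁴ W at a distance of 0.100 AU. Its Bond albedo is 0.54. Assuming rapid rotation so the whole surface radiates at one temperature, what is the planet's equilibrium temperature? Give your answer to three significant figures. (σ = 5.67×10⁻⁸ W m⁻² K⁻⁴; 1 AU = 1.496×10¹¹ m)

d = 0.100 AU = 1.50×10¹⁰ m.
Flux: S = L/(4πd²) = 8.04×10²⁴/(4π×(1.50×10¹⁰)²) = 2860 W m⁻².
Energy balance: absorbed = emitted ⇒ πR²·S(1−A) = 4πR²·σT_eq⁴, so T_eq⁴ = S(1−A)/(4σ).
T_eq = [2860 × 0.46 / (4 × 5.67×10⁻⁸)]^(1/4) = (5.80×10⁹)^(1/4) = 276 K.

T_eq ≈ 276 K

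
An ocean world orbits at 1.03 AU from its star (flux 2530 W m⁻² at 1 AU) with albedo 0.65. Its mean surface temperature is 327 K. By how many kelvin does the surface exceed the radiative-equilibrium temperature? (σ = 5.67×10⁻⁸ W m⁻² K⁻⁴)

S = 2530/1.03² = 2385 W m⁻².
T_eq = [S(1−A)/(4σ)]^(1/4) = [2385×0.35/(4×5.67×10⁻⁸)]^(1/4) = 246.3 K.
ΔT = T_surf − T_eq = 327 − 246.3.

ΔT ≈ 80.7 K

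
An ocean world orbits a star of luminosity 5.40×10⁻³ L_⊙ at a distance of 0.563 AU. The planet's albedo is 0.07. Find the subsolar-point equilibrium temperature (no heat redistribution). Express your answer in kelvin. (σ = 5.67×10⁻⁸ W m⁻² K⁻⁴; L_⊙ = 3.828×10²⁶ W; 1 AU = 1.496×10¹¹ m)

d = 0.563 AU = 8.42×10¹⁰ m.
L = 5.40×10⁻³ × 3.828×10²⁶ = 2.07×10²⁴ W.
Flux: S = L/(4πd²) = 2.07×10²⁴/(4π×(8.42×10¹⁰)²) = 23.2 W m⁻².
At the subsolar point the surface absorbs S(1−A) and emits σT⁴ per unit area — no factor of 4, since only the local patch is in balance.
T = [23.2 × 0.93 / 5.67×10⁻⁸]^(1/4) = (3.80×10⁸)^(1/4) = 140 K.

T_ss ≈ 140 K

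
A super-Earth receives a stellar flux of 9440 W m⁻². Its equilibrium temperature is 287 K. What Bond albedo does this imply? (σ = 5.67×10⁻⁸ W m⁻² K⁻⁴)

A ≈ 0.84

From T_eq⁴ = S(1−A)/(4σ): 1−A = 4σT_eq⁴/S.
1−A = 4 × 5.67×10⁻⁸ × (287)⁴ / 9440 = 0.163.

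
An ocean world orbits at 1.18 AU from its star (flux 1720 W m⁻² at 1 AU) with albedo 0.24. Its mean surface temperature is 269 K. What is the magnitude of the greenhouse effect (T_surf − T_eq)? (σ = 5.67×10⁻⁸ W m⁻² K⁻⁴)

S = 1720/1.18² = 1235 W m⁻².
T_eq = [S(1−A)/(4σ)]^(1/4) = [1235×0.76/(4×5.67×10⁻⁸)]^(1/4) = 253.6 K.
ΔT = T_surf − T_eq = 269 − 253.6.

ΔT ≈ 15.4 K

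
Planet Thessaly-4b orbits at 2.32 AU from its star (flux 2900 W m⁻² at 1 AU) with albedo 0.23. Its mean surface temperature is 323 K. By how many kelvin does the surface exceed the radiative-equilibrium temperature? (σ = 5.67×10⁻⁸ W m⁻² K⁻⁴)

S = 2900/2.32² = 538.8 W m⁻².
T_eq = [S(1−A)/(4σ)]^(1/4) = [538.8×0.77/(4×5.67×10⁻⁸)]^(1/4) = 206.8 K.
ΔT = T_surf − T_eq = 323 − 206.8.

ΔT ≈ 116.2 K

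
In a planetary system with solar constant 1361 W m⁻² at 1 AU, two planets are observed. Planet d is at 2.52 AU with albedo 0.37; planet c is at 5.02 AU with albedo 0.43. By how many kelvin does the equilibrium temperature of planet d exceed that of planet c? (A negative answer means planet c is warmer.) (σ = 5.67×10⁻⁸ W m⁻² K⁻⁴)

T_eq = [S₀(1−A)/(4σd²)]^(1/4), so T ∝ (1−A)^(1/4) / √d.
T₁ = [1361×0.63/(4×5.67×10⁻⁸×2.52²)]^(1/4) = 156.20 K.
T₂ = [1361×0.57/(4×5.67×10⁻⁸×5.02²)]^(1/4) = 107.94 K.

ΔT ≈ 48.3 K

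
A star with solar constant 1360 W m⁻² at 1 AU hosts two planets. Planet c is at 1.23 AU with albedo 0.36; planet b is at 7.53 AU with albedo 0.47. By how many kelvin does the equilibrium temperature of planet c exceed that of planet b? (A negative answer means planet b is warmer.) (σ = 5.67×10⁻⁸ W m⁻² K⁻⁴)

ΔT ≈ 137.9 K

T_eq = [S₀(1−A)/(4σd²)]^(1/4), so T ∝ (1−A)^(1/4) / √d.
T₁ = [1360×0.64/(4×5.67×10⁻⁸×1.23²)]^(1/4) = 224.42 K.
T₂ = [1360×0.53/(4×5.67×10⁻⁸×7.53²)]^(1/4) = 86.53 K.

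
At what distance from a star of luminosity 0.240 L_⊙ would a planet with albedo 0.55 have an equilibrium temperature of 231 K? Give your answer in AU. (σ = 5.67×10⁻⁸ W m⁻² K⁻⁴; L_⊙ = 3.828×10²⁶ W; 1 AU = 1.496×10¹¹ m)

L = 0.240 × 3.828×10²⁶ = 9.19×10²⁵ W.
From T_eq⁴ = L(1−A)/(16πσd²): d = √[L(1−A)/(16πσT_eq⁴)].
d = √[9.19×10²⁵ × 0.45 / (16π × 5.67×10⁻⁸ × (231)⁴)] = 7.14×10¹⁰ m = 0.477 AU.

d ≈ 0.477 AU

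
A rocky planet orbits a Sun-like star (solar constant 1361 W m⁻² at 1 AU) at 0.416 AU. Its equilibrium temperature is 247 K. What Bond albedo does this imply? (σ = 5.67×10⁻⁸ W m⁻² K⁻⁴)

A ≈ 0.89

Flux at 0.416 AU: S = 1361/0.416² = 7860 W m⁻².
From T_eq⁴ = S(1−A)/(4σ): 1−A = 4σT_eq⁴/S.
1−A = 4 × 5.67×10⁻⁸ × (247)⁴ / 7860 = 0.107.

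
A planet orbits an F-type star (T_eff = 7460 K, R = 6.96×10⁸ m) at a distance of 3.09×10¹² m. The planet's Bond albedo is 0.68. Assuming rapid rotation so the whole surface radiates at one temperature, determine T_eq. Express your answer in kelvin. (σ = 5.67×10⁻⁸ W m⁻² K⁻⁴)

L = 4πR_⋆²σT_⋆⁴ = 4π(6.96×10⁸)² × 5.67×10⁻⁸ × (7460)⁴ = 1.07×10²⁷ W.
S = L/(4πd²) = 8.91 W m⁻².
Energy balance: absorbed = emitted ⇒ πR²·S(1−A) = 4πR²·σT_eq⁴, so T_eq⁴ = S(1−A)/(4σ).
T_eq = [8.91 × 0.32 / (4 × 5.67×10⁻⁸)]^(1/4) = (1.26×10⁷)^(1/4) = 59.5 K.

T_eq ≈ 59.5 K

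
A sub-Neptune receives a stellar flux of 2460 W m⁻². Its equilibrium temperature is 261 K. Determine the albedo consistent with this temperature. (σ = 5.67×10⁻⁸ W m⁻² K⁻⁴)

A ≈ 0.57

From T_eq⁴ = S(1−A)/(4σ): 1−A = 4σT_eq⁴/S.
1−A = 4 × 5.67×10⁻⁸ × (261)⁴ / 2460 = 0.428.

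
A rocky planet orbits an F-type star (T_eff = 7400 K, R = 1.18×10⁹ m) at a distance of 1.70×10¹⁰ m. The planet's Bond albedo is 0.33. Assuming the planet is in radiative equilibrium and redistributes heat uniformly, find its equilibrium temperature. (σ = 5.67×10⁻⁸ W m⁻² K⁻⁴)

L = 4πR_⋆²σT_⋆⁴ = 4π(1.18×10⁹)² × 5.67×10⁻⁸ × (7400)⁴ = 2.97×10²⁷ W.
S = L/(4πd²) = 8.19×10⁵ W m⁻².
Energy balance: absorbed = emitted ⇒ πR²·S(1−A) = 4πR²·σT_eq⁴, so T_eq⁴ = S(1−A)/(4σ).
T_eq = [8.19×10⁵ × 0.67 / (4 × 5.67×10⁻⁸)]^(1/4) = (2.42×10¹²)^(1/4) = 1250 K.

T_eq ≈ 1250 K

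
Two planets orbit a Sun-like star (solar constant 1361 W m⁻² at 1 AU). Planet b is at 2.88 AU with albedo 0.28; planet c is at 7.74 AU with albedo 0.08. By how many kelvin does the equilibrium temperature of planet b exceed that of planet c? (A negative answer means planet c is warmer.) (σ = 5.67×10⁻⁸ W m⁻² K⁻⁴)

ΔT ≈ 53.1 K

T_eq = [S₀(1−A)/(4σd²)]^(1/4), so T ∝ (1−A)^(1/4) / √d.
T₁ = [1361×0.72/(4×5.67×10⁻⁸×2.88²)]^(1/4) = 151.07 K.
T₂ = [1361×0.92/(4×5.67×10⁻⁸×7.74²)]^(1/4) = 97.98 K.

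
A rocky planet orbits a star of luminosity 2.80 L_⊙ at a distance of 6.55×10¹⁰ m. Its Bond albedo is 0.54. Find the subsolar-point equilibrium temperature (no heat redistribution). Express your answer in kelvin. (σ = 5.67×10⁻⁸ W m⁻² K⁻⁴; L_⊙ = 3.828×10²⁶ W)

T_ss ≈ 634 K

L = 2.80 × 3.828×10²⁶ = 1.07×10²⁷ W.
Flux: S = L/(4πd²) = 1.07×10²⁷/(4π×(6.55×10¹⁰)²) = 1.99×10⁴ W m⁻².
At the subsolar point the surface absorbs S(1−A) and emits σT⁴ per unit area — no factor of 4, since only the local patch is in balance.
T = [1.99×10⁴ × 0.46 / 5.67×10⁻⁸]^(1/4) = (1.61×10¹¹)^(1/4) = 634 K.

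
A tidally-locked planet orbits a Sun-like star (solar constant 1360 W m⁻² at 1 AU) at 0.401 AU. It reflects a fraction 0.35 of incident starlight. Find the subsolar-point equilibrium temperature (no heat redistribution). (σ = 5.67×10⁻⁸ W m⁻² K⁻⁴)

Flux at 0.401 AU: S = 1360/0.401² = 8460 W m⁻².
At the subsolar point the surface absorbs S(1−A) and emits σT⁴ per unit area — no factor of 4, since only the local patch is in balance.
T = [8460 × 0.65 / 5.67×10⁻⁸]^(1/4) = (9.70×10¹⁰)^(1/4) = 558 K.

T_ss ≈ 558 K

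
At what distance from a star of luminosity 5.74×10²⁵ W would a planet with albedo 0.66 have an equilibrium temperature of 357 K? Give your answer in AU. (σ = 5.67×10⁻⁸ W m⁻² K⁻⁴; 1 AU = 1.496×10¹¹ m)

From T_eq⁴ = L(1−A)/(16πσd²): d = √[L(1−A)/(16πσT_eq⁴)].
d = √[5.74×10²⁵ × 0.34 / (16π × 5.67×10⁻⁸ × (357)⁴)] = 2.05×10¹⁰ m = 0.137 AU.

d ≈ 0.137 AU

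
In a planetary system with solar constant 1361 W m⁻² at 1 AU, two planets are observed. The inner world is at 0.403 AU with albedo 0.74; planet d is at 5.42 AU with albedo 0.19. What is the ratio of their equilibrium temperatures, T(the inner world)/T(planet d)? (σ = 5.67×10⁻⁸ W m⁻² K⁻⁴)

T_eq = [S₀(1−A)/(4σd²)]^(1/4), so T ∝ (1−A)^(1/4) / √d.
T₁ = [1361×0.26/(4×5.67×10⁻⁸×0.403²)]^(1/4) = 313.07 K.
T₂ = [1361×0.81/(4×5.67×10⁻⁸×5.42²)]^(1/4) = 113.42 K.

T₁/T₂ ≈ 2.760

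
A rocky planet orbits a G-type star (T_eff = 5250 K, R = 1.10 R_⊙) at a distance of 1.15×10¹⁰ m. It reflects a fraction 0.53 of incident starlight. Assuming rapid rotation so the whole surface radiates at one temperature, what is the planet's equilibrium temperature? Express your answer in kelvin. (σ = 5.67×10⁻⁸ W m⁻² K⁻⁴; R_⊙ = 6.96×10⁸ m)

T_eq ≈ 793 K

R_⋆ = 1.10 × 6.96×10⁸ = 7.66×10⁸ m.
L = 4πR_⋆²σT_⋆⁴ = 4π(7.66×10⁸)² × 5.67×10⁻⁸ × (5250)⁴ = 3.17×10²⁶ W.
S = L/(4πd²) = 1.91×10⁵ W m⁻².
Energy balance: absorbed = emitted ⇒ πR²·S(1−A) = 4πR²·σT_eq⁴, so T_eq⁴ = S(1−A)/(4σ).
T_eq = [1.91×10⁵ × 0.47 / (4 × 5.67×10⁻⁸)]^(1/4) = (3.96×10¹¹)^(1/4) = 793 K.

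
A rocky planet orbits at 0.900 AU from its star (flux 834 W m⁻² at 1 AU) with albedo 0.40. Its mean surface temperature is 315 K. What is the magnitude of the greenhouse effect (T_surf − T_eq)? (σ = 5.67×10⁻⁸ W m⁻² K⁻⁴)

S = 834/0.900² = 1030 W m⁻².
T_eq = [S(1−A)/(4σ)]^(1/4) = [1030×0.60/(4×5.67×10⁻⁸)]^(1/4) = 228.5 K.
ΔT = T_surf − T_eq = 315 − 228.5.

ΔT ≈ 86.5 K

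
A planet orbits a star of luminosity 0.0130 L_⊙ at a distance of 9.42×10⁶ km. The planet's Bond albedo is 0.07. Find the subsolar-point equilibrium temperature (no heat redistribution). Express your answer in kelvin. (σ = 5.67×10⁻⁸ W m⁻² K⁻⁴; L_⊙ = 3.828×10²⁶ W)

T_ss ≈ 520 K

d = 9.42×10⁶ km = 9.42×10⁹ m.
L = 0.0130 × 3.828×10²⁶ = 4.98×10²⁴ W.
Flux: S = L/(4πd²) = 4.98×10²⁴/(4π×(9.42×10⁹)²) = 4460 W m⁻².
At the subsolar point the surface absorbs S(1−A) and emits σT⁴ per unit area — no factor of 4, since only the local patch is in balance.
T = [4460 × 0.93 / 5.67×10⁻⁸]^(1/4) = (7.32×10¹⁰)^(1/4) = 520 K.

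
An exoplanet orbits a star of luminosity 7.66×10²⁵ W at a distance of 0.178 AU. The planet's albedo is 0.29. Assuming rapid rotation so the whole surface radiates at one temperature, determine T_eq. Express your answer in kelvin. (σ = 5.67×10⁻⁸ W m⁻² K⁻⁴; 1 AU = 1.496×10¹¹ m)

T_eq ≈ 405 K

d = 0.178 AU = 2.66×10¹⁰ m.
Flux: S = L/(4πd²) = 7.66×10²⁵/(4π×(2.66×10¹⁰)²) = 8600 W m⁻².
Energy balance: absorbed = emitted ⇒ πR²·S(1−A) = 4πR²·σT_eq⁴, so T_eq⁴ = S(1−A)/(4σ).
T_eq = [8600 × 0.71 / (4 × 5.67×10⁻⁸)]^(1/4) = (2.69×10¹⁰)^(1/4) = 405 K.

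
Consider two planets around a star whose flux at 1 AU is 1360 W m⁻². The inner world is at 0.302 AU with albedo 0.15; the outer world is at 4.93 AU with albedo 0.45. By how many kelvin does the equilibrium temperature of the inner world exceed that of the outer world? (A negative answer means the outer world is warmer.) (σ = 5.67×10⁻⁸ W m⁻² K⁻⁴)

ΔT ≈ 378.3 K

T_eq = [S₀(1−A)/(4σd²)]^(1/4), so T ∝ (1−A)^(1/4) / √d.
T₁ = [1360×0.85/(4×5.67×10⁻⁸×0.302²)]^(1/4) = 486.21 K.
T₂ = [1360×0.55/(4×5.67×10⁻⁸×4.93²)]^(1/4) = 107.93 K.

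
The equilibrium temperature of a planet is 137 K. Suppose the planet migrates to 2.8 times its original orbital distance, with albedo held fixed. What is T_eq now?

T_eq ≈ 81.9 K

T_eq ∝ L^(1/4) · d^(−1/2).
T′ = 137 / 2.8^(1/2) = 81.9 K.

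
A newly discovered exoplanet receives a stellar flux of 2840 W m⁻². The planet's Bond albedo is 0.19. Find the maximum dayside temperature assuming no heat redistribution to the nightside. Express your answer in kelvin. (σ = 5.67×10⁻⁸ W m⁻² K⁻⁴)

T_ss ≈ 449 K

With no redistribution each surface element balances locally: S(1−A) = σT⁴.
T = [2840 × 0.81 / 5.67×10⁻⁸]^(1/4) = (4.06×10¹⁰)^(1/4) = 449 K.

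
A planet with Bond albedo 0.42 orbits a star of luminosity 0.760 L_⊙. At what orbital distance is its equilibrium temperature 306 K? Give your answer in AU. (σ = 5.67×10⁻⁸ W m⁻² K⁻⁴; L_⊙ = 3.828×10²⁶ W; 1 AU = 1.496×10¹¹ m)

L = 0.760 × 3.828×10²⁶ = 2.91×10²⁶ W.
From T_eq⁴ = L(1−A)/(16πσd²): d = √[L(1−A)/(16πσT_eq⁴)].
d = √[2.91×10²⁶ × 0.58 / (16π × 5.67×10⁻⁸ × (306)⁴)] = 8.22×10¹⁰ m = 0.549 AU.

d ≈ 0.549 AU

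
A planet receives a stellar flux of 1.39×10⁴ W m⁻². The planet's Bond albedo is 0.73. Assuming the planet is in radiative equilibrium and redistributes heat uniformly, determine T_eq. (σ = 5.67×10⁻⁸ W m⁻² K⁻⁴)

Energy balance: absorbed = emitted ⇒ πR²·S(1−A) = 4πR²·σT_eq⁴, so T_eq⁴ = S(1−A)/(4σ).
T_eq = [1.39×10⁴ × 0.27 / (4 × 5.67×10⁻⁸)]^(1/4) = (1.65×10¹⁰)^(1/4) = 359 K.

T_eq ≈ 359 K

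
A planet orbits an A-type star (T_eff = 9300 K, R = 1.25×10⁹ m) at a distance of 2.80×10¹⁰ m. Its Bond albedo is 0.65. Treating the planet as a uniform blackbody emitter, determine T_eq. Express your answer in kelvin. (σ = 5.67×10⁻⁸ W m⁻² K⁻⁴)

T_eq ≈ 1070 K

L = 4πR_⋆²σT_⋆⁴ = 4π(1.25×10⁹)² × 5.67×10⁻⁸ × (9300)⁴ = 8.33×10²⁷ W.
S = L/(4πd²) = 8.45×10⁵ W m⁻².
Energy balance: absorbed = emitted ⇒ πR²·S(1−A) = 4πR²·σT_eq⁴, so T_eq⁴ = S(1−A)/(4σ).
T_eq = [8.45×10⁵ × 0.35 / (4 × 5.67×10⁻⁸)]^(1/4) = (1.30×10¹²)^(1/4) = 1070 K.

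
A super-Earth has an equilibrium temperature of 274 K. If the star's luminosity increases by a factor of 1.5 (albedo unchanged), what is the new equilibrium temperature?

T_eq ≈ 303 K

T_eq ∝ L^(1/4) · d^(−1/2).
T′ = 274 × 1.5^(1/4) = 303 K.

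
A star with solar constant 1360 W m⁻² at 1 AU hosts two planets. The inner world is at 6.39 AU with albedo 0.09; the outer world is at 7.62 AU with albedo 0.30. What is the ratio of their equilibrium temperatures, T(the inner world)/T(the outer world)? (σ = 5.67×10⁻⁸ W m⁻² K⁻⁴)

T₁/T₂ ≈ 1.166

T_eq = [S₀(1−A)/(4σd²)]^(1/4), so T ∝ (1−A)^(1/4) / √d.
T₁ = [1360×0.91/(4×5.67×10⁻⁸×6.39²)]^(1/4) = 107.52 K.
T₂ = [1360×0.70/(4×5.67×10⁻⁸×7.62²)]^(1/4) = 92.21 K.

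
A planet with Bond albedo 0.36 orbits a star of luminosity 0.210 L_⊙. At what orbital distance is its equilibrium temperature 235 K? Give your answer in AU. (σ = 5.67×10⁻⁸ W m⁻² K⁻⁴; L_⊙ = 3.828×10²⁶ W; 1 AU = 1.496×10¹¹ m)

d ≈ 0.514 AU

L = 0.210 × 3.828×10²⁶ = 8.04×10²⁵ W.
From T_eq⁴ = L(1−A)/(16πσd²): d = √[L(1−A)/(16πσT_eq⁴)].
d = √[8.04×10²⁵ × 0.64 / (16π × 5.67×10⁻⁸ × (235)⁴)] = 7.69×10¹⁰ m = 0.514 AU.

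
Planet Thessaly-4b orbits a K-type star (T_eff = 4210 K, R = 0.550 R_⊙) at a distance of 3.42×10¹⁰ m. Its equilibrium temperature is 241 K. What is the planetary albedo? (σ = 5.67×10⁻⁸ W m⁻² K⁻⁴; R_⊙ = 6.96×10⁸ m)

R_⋆ = 0.550 × 6.96×10⁸ = 3.83×10⁸ m.
L = 4πR_⋆²σT_⋆⁴ = 4π(3.83×10⁸)² × 5.67×10⁻⁸ × (4210)⁴ = 3.28×10²⁵ W.
S = L/(4πd²) = 2230 W m⁻².
From T_eq⁴ = S(1−A)/(4σ): 1−A = 4σT_eq⁴/S.
1−A = 4 × 5.67×10⁻⁸ × (241)⁴ / 2230 = 0.343.

A ≈ 0.66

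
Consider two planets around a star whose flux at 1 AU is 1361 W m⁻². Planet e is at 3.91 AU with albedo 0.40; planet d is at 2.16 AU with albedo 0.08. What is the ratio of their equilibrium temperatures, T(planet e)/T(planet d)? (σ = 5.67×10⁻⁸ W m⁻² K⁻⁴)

T_eq = [S₀(1−A)/(4σd²)]^(1/4), so T ∝ (1−A)^(1/4) / √d.
T₁ = [1361×0.60/(4×5.67×10⁻⁸×3.91²)]^(1/4) = 123.88 K.
T₂ = [1361×0.92/(4×5.67×10⁻⁸×2.16²)]^(1/4) = 185.47 K.

T₁/T₂ ≈ 0.668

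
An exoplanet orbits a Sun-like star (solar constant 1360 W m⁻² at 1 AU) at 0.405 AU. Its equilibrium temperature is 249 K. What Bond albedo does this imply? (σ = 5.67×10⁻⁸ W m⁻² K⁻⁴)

A ≈ 0.89

Flux at 0.405 AU: S = 1360/0.405² = 8290 W m⁻².
From T_eq⁴ = S(1−A)/(4σ): 1−A = 4σT_eq⁴/S.
1−A = 4 × 5.67×10⁻⁸ × (249)⁴ / 8290 = 0.105.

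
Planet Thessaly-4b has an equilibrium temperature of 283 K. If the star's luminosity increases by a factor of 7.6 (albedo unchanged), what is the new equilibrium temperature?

T_eq ∝ L^(1/4) · d^(−1/2).
T′ = 283 × 7.6^(1/4) = 470 K.

T_eq ≈ 470 K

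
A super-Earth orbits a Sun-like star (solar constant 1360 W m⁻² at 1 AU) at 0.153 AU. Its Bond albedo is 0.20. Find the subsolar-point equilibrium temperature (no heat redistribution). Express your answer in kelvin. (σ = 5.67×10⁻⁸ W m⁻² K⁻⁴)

T_ss ≈ 952 K

Flux at 0.153 AU: S = 1360/0.153² = 5.81×10⁴ W m⁻².
At the subsolar point the surface absorbs S(1−A) and emits σT⁴ per unit area — no factor of 4, since only the local patch is in balance.
T = [5.81×10⁴ × 0.80 / 5.67×10⁻⁸]^(1/4) = (8.20×10¹¹)^(1/4) = 952 K.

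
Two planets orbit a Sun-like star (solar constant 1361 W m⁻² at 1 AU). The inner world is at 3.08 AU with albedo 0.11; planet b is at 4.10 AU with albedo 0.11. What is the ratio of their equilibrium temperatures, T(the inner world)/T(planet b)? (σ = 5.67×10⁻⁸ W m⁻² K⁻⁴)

T₁/T₂ ≈ 1.154

T_eq = [S₀(1−A)/(4σd²)]^(1/4), so T ∝ (1−A)^(1/4) / √d.
T₁ = [1361×0.89/(4×5.67×10⁻⁸×3.08²)]^(1/4) = 154.04 K.
T₂ = [1361×0.89/(4×5.67×10⁻⁸×4.10²)]^(1/4) = 133.51 K.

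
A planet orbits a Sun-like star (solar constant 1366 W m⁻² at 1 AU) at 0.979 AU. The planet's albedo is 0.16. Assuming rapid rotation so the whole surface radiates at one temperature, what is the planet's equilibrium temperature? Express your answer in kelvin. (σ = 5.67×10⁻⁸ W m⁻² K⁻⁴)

T_eq ≈ 270 K

Flux at 0.979 AU: S = 1366/0.979² = 1430 W m⁻².
Energy balance: absorbed = emitted ⇒ πR²·S(1−A) = 4πR²·σT_eq⁴, so T_eq⁴ = S(1−A)/(4σ).
T_eq = [1430 × 0.84 / (4 × 5.67×10⁻⁸)]^(1/4) = (5.28×10⁹)^(1/4) = 270 K.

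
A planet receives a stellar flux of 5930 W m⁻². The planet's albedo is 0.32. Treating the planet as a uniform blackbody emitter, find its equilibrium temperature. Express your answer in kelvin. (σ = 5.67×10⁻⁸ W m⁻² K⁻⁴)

T_eq ≈ 365 K

Energy balance: absorbed = emitted ⇒ πR²·S(1−A) = 4πR²·σT_eq⁴, so T_eq⁴ = S(1−A)/(4σ).
T_eq = [5930 × 0.68 / (4 × 5.67×10⁻⁸)]^(1/4) = (1.78×10¹⁰)^(1/4) = 365 K.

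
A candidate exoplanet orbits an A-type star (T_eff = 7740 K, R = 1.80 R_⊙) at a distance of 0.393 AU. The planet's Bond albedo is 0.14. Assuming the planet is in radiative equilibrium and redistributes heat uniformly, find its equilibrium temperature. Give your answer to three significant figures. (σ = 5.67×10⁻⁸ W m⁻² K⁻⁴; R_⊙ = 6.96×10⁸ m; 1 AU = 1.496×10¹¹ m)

R_⋆ = 1.80 × 6.96×10⁸ = 1.25×10⁹ m.
d = 0.393 AU = 5.88×10¹⁰ m.
L = 4πR_⋆²σT_⋆⁴ = 4π(1.25×10⁹)² × 5.67×10⁻⁸ × (7740)⁴ = 4.01×10²⁷ W.
S = L/(4πd²) = 9.24×10⁴ W m⁻².
Energy balance: absorbed = emitted ⇒ πR²·S(1−A) = 4πR²·σT_eq⁴, so T_eq⁴ = S(1−A)/(4σ).
T_eq = [9.24×10⁴ × 0.86 / (4 × 5.67×10⁻⁸)]^(1/4) = (3.50×10¹¹)^(1/4) = 769 K.

T_eq ≈ 769 K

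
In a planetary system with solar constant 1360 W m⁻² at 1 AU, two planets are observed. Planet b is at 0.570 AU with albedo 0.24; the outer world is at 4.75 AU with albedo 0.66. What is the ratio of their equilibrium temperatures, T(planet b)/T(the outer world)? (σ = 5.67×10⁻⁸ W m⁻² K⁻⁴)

T_eq = [S₀(1−A)/(4σd²)]^(1/4), so T ∝ (1−A)^(1/4) / √d.
T₁ = [1360×0.76/(4×5.67×10⁻⁸×0.570²)]^(1/4) = 344.14 K.
T₂ = [1360×0.34/(4×5.67×10⁻⁸×4.75²)]^(1/4) = 97.50 K.

T₁/T₂ ≈ 3.530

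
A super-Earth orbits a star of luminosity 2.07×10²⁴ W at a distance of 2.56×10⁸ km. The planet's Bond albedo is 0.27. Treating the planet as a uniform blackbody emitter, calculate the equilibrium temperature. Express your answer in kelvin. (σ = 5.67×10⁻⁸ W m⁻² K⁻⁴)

T_eq ≈ 53.3 K

d = 2.56×10⁸ km = 2.56×10¹¹ m.
Flux: S = L/(4πd²) = 2.07×10²⁴/(4π×(2.56×10¹¹)²) = 2.51 W m⁻².
Energy balance: absorbed = emitted ⇒ πR²·S(1−A) = 4πR²·σT_eq⁴, so T_eq⁴ = S(1−A)/(4σ).
T_eq = [2.51 × 0.73 / (4 × 5.67×10⁻⁸)]^(1/4) = (8.09×10⁶)^(1/4) = 53.3 K.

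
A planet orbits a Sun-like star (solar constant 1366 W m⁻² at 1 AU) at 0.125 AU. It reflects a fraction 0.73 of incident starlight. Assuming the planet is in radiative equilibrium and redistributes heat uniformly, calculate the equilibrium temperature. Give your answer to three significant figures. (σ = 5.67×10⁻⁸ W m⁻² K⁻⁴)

Flux at 0.125 AU: S = 1366/0.125² = 8.74×10⁴ W m⁻².
Energy balance: absorbed = emitted ⇒ πR²·S(1−A) = 4πR²·σT_eq⁴, so T_eq⁴ = S(1−A)/(4σ).
T_eq = [8.74×10⁴ × 0.27 / (4 × 5.67×10⁻⁸)]^(1/4) = (1.04×10¹¹)^(1/4) = 568 K.

T_eq ≈ 568 K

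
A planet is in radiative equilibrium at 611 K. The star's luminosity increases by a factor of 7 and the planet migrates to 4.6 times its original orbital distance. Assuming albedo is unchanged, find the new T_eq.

T_eq ≈ 463 K

T_eq ∝ L^(1/4) · d^(−1/2).
T′ = 611 × 7^(1/4) / 4.6^(1/2) = 463 K.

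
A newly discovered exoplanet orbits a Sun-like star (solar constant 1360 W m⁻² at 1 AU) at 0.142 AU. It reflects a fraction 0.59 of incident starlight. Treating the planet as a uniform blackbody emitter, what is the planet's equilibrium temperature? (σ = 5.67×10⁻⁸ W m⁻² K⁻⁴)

T_eq ≈ 591 K

Flux at 0.142 AU: S = 1360/0.142² = 6.74×10⁴ W m⁻².
Energy balance: absorbed = emitted ⇒ πR²·S(1−A) = 4πR²·σT_eq⁴, so T_eq⁴ = S(1−A)/(4σ).
T_eq = [6.74×10⁴ × 0.41 / (4 × 5.67×10⁻⁸)]^(1/4) = (1.22×10¹¹)^(1/4) = 591 K.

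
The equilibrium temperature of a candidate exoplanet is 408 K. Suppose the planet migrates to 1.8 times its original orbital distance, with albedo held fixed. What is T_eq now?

T_eq ∝ L^(1/4) · d^(−1/2).
T′ = 408 / 1.8^(1/2) = 304 K.

T_eq ≈ 304 K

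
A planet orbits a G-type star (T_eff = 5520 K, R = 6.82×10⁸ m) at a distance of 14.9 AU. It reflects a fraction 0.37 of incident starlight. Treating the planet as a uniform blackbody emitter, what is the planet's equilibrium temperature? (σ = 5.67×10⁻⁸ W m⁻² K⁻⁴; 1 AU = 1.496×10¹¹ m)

T_eq ≈ 60.8 K

d = 14.9 AU = 2.23×10¹² m.
L = 4πR_⋆²σT_⋆⁴ = 4π(6.82×10⁸)² × 5.67×10⁻⁸ × (5520)⁴ = 3.08×10²⁶ W.
S = L/(4πd²) = 4.93 W m⁻².
Energy balance: absorbed = emitted ⇒ πR²·S(1−A) = 4πR²·σT_eq⁴, so T_eq⁴ = S(1−A)/(4σ).
T_eq = [4.93 × 0.63 / (4 × 5.67×10⁻⁸)]^(1/4) = (1.37×10⁷)^(1/4) = 60.8 K.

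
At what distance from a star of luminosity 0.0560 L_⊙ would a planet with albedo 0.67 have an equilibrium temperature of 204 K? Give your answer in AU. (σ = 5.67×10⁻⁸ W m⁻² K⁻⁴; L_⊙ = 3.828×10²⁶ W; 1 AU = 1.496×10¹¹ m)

d ≈ 0.253 AU

L = 0.0560 × 3.828×10²⁶ = 2.14×10²⁵ W.
From T_eq⁴ = L(1−A)/(16πσd²): d = √[L(1−A)/(16πσT_eq⁴)].
d = √[2.14×10²⁵ × 0.33 / (16π × 5.67×10⁻⁸ × (204)⁴)] = 3.79×10¹⁰ m = 0.253 AU.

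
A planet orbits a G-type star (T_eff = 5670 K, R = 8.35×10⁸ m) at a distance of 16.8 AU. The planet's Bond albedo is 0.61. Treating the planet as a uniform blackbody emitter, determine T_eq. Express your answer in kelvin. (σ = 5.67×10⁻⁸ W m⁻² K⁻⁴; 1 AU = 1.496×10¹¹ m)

T_eq ≈ 57.8 K

d = 16.8 AU = 2.51×10¹² m.
L = 4πR_⋆²σT_⋆⁴ = 4π(8.35×10⁸)² × 5.67×10⁻⁸ × (5670)⁴ = 5.13×10²⁶ W.
S = L/(4πd²) = 6.47 W m⁻².
Energy balance: absorbed = emitted ⇒ πR²·S(1−A) = 4πR²·σT_eq⁴, so T_eq⁴ = S(1−A)/(4σ).
T_eq = [6.47 × 0.39 / (4 × 5.67×10⁻⁸)]^(1/4) = (1.11×10⁷)^(1/4) = 57.8 K.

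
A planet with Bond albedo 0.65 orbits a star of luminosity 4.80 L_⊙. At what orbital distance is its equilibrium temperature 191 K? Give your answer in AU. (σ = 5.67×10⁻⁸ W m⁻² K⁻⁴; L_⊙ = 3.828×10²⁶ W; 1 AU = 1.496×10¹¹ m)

L = 4.80 × 3.828×10²⁶ = 1.84×10²⁷ W.
From T_eq⁴ = L(1−A)/(16πσd²): d = √[L(1−A)/(16πσT_eq⁴)].
d = √[1.84×10²⁷ × 0.35 / (16π × 5.67×10⁻⁸ × (191)⁴)] = 4.12×10¹¹ m = 2.75 AU.

d ≈ 2.75 AU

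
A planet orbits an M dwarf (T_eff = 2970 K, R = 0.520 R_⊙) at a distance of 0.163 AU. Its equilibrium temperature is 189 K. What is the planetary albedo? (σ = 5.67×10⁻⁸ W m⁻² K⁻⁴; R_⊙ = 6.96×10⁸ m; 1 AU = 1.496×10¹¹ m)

R_⋆ = 0.520 × 6.96×10⁸ = 3.62×10⁸ m.
d = 0.163 AU = 2.44×10¹⁰ m.
L = 4πR_⋆²σT_⋆⁴ = 4π(3.62×10⁸)² × 5.67×10⁻⁸ × (2970)⁴ = 7.26×10²⁴ W.
S = L/(4πd²) = 972 W m⁻².
From T_eq⁴ = S(1−A)/(4σ): 1−A = 4σT_eq⁴/S.
1−A = 4 × 5.67×10⁻⁸ × (189)⁴ / 972 = 0.298.

A ≈ 0.70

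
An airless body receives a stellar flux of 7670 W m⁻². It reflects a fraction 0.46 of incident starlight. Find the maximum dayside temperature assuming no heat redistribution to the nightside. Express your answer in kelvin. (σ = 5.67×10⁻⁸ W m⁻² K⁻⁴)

T_ss ≈ 520 K

With no redistribution each surface element balances locally: S(1−A) = σT⁴.
T = [7670 × 0.54 / 5.67×10⁻⁸]^(1/4) = (7.30×10¹⁰)^(1/4) = 520 K.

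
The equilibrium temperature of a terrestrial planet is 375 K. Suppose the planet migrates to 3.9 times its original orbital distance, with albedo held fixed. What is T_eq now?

T_eq ∝ L^(1/4) · d^(−1/2).
T′ = 375 / 3.9^(1/2) = 190 K.

T_eq ≈ 190 K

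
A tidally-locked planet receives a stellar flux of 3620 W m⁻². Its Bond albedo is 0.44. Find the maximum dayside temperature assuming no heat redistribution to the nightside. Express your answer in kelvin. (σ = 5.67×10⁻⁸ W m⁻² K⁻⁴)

T_ss ≈ 435 K

With no redistribution each surface element balances locally: S(1−A) = σT⁴.
T = [3620 × 0.56 / 5.67×10⁻⁸]^(1/4) = (3.58×10¹⁰)^(1/4) = 435 K.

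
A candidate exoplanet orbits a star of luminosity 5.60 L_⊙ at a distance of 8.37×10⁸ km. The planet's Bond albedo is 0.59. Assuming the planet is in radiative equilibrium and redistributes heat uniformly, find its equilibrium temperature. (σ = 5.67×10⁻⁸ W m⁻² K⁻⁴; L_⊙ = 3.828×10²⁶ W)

d = 8.37×10⁸ km = 8.37×10¹¹ m.
L = 5.60 × 3.828×10²⁶ = 2.14×10²⁷ W.
Flux: S = L/(4πd²) = 2.14×10²⁷/(4π×(8.37×10¹¹)²) = 244 W m⁻².
Energy balance: absorbed = emitted ⇒ πR²·S(1−A) = 4πR²·σT_eq⁴, so T_eq⁴ = S(1−A)/(4σ).
T_eq = [244 × 0.41 / (4 × 5.67×10⁻⁸)]^(1/4) = (4.40×10⁸)^(1/4) = 145 K.

T_eq ≈ 145 K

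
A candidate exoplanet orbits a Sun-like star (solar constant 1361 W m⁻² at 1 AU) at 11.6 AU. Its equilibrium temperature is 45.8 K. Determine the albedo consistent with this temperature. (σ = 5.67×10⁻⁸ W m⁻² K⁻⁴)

Flux at 11.6 AU: S = 1361/11.6² = 10.1 W m⁻².
From T_eq⁴ = S(1−A)/(4σ): 1−A = 4σT_eq⁴/S.
1−A = 4 × 5.67×10⁻⁸ × (45.8)⁴ / 10.1 = 0.099.

A ≈ 0.90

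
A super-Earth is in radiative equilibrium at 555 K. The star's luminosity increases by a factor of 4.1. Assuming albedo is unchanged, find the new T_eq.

T_eq ∝ L^(1/4) · d^(−1/2).
T′ = 555 × 4.1^(1/4) = 790 K.

T_eq ≈ 790 K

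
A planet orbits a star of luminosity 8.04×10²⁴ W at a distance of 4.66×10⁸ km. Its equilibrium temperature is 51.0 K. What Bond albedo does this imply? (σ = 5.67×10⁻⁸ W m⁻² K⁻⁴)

d = 4.66×10⁸ km = 4.66×10¹¹ m.
Flux: S = L/(4πd²) = 8.04×10²⁴/(4π×(4.66×10¹¹)²) = 2.95 W m⁻².
From T_eq⁴ = S(1−A)/(4σ): 1−A = 4σT_eq⁴/S.
1−A = 4 × 5.67×10⁻⁸ × (51.0)⁴ / 2.95 = 0.521.

A ≈ 0.48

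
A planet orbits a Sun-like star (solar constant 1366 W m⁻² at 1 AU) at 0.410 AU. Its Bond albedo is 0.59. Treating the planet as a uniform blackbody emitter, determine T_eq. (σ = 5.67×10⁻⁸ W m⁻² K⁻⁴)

Flux at 0.410 AU: S = 1366/0.410² = 8130 W m⁻².
Energy balance: absorbed = emitted ⇒ πR²·S(1−A) = 4πR²·σT_eq⁴, so T_eq⁴ = S(1−A)/(4σ).
T_eq = [8130 × 0.41 / (4 × 5.67×10⁻⁸)]^(1/4) = (1.47×10¹⁰)^(1/4) = 348 K.

T_eq ≈ 348 K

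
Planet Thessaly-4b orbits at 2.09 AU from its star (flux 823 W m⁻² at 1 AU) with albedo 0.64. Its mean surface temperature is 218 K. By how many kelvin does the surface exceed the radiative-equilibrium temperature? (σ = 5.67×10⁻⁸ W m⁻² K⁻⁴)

S = 823/2.09² = 188.4 W m⁻².
T_eq = [S(1−A)/(4σ)]^(1/4) = [188.4×0.36/(4×5.67×10⁻⁸)]^(1/4) = 131.5 K.
ΔT = T_surf − T_eq = 218 − 131.5.

ΔT ≈ 86.5 K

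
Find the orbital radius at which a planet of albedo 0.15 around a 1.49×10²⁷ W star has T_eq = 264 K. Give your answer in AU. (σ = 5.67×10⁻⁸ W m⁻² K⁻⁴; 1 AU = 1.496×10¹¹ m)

From T_eq⁴ = L(1−A)/(16πσd²): d = √[L(1−A)/(16πσT_eq⁴)].
d = √[1.49×10²⁷ × 0.85 / (16π × 5.67×10⁻⁸ × (264)⁴)] = 3.02×10¹¹ m = 2.02 AU.

d ≈ 2.02 AU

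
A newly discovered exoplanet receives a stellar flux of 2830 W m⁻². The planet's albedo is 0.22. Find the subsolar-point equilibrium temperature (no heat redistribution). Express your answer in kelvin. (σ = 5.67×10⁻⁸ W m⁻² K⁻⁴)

T_ss ≈ 444 K

At the subsolar point the surface absorbs S(1−A) and emits σT⁴ per unit area — no factor of 4, since only the local patch is in balance.
T = [2830 × 0.78 / 5.67×10⁻⁸]^(1/4) = (3.89×10¹⁰)^(1/4) = 444 K.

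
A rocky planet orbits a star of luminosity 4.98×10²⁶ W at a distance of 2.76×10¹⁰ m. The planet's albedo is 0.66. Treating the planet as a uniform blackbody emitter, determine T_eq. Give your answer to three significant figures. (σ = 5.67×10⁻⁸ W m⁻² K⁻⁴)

Flux: S = L/(4πd²) = 4.98×10²⁶/(4π×(2.76×10¹⁰)²) = 5.20×10⁴ W m⁻².
Energy balance: absorbed = emitted ⇒ πR²·S(1−A) = 4πR²·σT_eq⁴, so T_eq⁴ = S(1−A)/(4σ).
T_eq = [5.20×10⁴ × 0.34 / (4 × 5.67×10⁻⁸)]^(1/4) = (7.80×10¹⁰)^(1/4) = 528 K.

T_eq ≈ 528 K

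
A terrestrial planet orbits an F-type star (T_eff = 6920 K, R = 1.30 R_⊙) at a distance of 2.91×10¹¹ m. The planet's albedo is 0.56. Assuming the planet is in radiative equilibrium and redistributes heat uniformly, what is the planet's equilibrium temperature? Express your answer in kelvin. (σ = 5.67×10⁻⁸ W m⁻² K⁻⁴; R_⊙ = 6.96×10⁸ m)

R_⋆ = 1.30 × 6.96×10⁸ = 9.05×10⁸ m.
L = 4πR_⋆²σT_⋆⁴ = 4π(9.05×10⁸)² × 5.67×10⁻⁸ × (6920)⁴ = 1.34×10²⁷ W.
S = L/(4πd²) = 1260 W m⁻².
Energy balance: absorbed = emitted ⇒ πR²·S(1−A) = 4πR²·σT_eq⁴, so T_eq⁴ = S(1−A)/(4σ).
T_eq = [1260 × 0.44 / (4 × 5.67×10⁻⁸)]^(1/4) = (2.44×10⁹)^(1/4) = 222 K.

T_eq ≈ 222 K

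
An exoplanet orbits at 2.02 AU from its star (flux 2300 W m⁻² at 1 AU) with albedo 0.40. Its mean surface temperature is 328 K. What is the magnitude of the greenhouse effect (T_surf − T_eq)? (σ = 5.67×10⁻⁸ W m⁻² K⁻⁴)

ΔT ≈ 131.5 K

S = 2300/2.02² = 563.7 W m⁻².
T_eq = [S(1−A)/(4σ)]^(1/4) = [563.7×0.60/(4×5.67×10⁻⁸)]^(1/4) = 196.5 K.
ΔT = T_surf − T_eq = 328 − 196.5.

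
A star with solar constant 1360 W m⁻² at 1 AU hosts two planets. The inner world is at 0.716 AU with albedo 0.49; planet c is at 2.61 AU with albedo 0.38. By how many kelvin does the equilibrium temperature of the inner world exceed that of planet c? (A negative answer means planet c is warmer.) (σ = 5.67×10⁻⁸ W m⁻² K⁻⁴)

ΔT ≈ 125.1 K

T_eq = [S₀(1−A)/(4σd²)]^(1/4), so T ∝ (1−A)^(1/4) / √d.
T₁ = [1360×0.51/(4×5.67×10⁻⁸×0.716²)]^(1/4) = 277.91 K.
T₂ = [1360×0.62/(4×5.67×10⁻⁸×2.61²)]^(1/4) = 152.85 K.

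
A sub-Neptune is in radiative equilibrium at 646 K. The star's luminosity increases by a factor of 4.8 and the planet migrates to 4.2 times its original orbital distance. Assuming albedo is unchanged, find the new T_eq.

T_eq ∝ L^(1/4) · d^(−1/2).
T′ = 646 × 4.8^(1/4) / 4.2^(1/2) = 467 K.

T_eq ≈ 467 K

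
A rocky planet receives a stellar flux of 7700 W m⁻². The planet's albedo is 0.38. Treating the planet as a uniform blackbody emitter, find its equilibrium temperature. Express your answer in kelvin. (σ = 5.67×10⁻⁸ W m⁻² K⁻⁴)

T_eq ≈ 381 K

Energy balance: absorbed = emitted ⇒ πR²·S(1−A) = 4πR²·σT_eq⁴, so T_eq⁴ = S(1−A)/(4σ).
T_eq = [7700 × 0.62 / (4 × 5.67×10⁻⁸)]^(1/4) = (2.10×10¹⁰)^(1/4) = 381 K.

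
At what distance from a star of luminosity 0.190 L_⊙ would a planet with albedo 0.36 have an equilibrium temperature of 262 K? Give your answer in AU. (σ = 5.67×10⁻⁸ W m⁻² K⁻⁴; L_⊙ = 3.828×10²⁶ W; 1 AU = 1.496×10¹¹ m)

L = 0.190 × 3.828×10²⁶ = 7.27×10²⁵ W.
From T_eq⁴ = L(1−A)/(16πσd²): d = √[L(1−A)/(16πσT_eq⁴)].
d = √[7.27×10²⁵ × 0.64 / (16π × 5.67×10⁻⁸ × (262)⁴)] = 5.89×10¹⁰ m = 0.394 AU.

d ≈ 0.394 AU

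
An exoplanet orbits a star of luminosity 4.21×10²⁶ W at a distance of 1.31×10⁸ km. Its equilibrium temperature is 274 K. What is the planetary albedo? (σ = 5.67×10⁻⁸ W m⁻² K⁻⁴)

d = 1.31×10⁸ km = 1.31×10¹¹ m.
Flux: S = L/(4πd²) = 4.21×10²⁶/(4π×(1.31×10¹¹)²) = 1950 W m⁻².
From T_eq⁴ = S(1−A)/(4σ): 1−A = 4σT_eq⁴/S.
1−A = 4 × 5.67×10⁻⁸ × (274)⁴ / 1950 = 0.655.

A ≈ 0.35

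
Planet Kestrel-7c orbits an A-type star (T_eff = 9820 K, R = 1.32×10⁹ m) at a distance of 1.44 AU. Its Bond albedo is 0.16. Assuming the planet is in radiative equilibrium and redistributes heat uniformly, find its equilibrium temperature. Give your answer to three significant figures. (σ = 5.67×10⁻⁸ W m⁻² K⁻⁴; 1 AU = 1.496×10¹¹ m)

T_eq ≈ 520 K

d = 1.44 AU = 2.15×10¹¹ m.
L = 4πR_⋆²σT_⋆⁴ = 4π(1.32×10⁹)² × 5.67×10⁻⁸ × (9820)⁴ = 1.15×10²⁸ W.
S = L/(4πd²) = 1.98×10⁴ W m⁻².
Energy balance: absorbed = emitted ⇒ πR²·S(1−A) = 4πR²·σT_eq⁴, so T_eq⁴ = S(1−A)/(4σ).
T_eq = [1.98×10⁴ × 0.84 / (4 × 5.67×10⁻⁸)]^(1/4) = (7.33×10¹⁰)^(1/4) = 520 K.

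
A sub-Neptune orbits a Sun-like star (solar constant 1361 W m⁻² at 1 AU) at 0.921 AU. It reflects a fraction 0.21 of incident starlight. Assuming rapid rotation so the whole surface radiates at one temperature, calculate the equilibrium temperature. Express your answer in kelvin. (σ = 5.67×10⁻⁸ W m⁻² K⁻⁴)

T_eq ≈ 273 K

Flux at 0.921 AU: S = 1361/0.921² = 1600 W m⁻².
Energy balance: absorbed = emitted ⇒ πR²·S(1−A) = 4πR²·σT_eq⁴, so T_eq⁴ = S(1−A)/(4σ).
T_eq = [1600 × 0.79 / (4 × 5.67×10⁻⁸)]^(1/4) = (5.59×10⁹)^(1/4) = 273 K.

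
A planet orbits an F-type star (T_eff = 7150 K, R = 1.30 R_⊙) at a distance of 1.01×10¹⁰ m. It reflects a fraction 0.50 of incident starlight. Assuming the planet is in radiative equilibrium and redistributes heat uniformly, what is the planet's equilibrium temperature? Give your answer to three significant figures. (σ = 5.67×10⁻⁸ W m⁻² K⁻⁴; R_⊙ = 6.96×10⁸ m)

R_⋆ = 1.30 × 6.96×10⁸ = 9.05×10⁸ m.
L = 4πR_⋆²σT_⋆⁴ = 4π(9.05×10⁸)² × 5.67×10⁻⁸ × (7150)⁴ = 1.52×10²⁷ W.
S = L/(4πd²) = 1.19×10⁶ W m⁻².
Energy balance: absorbed = emitted ⇒ πR²·S(1−A) = 4πR²·σT_eq⁴, so T_eq⁴ = S(1−A)/(4σ).
T_eq = [1.19×10⁶ × 0.50 / (4 × 5.67×10⁻⁸)]^(1/4) = (2.62×10¹²)^(1/4) = 1270 K.

T_eq ≈ 1270 K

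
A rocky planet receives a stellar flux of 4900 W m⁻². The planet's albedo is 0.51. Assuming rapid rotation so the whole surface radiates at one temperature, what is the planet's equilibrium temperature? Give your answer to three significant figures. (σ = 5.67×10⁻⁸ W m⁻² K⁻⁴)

Energy balance: absorbed = emitted ⇒ πR²·S(1−A) = 4πR²·σT_eq⁴, so T_eq⁴ = S(1−A)/(4σ).
T_eq = [4900 × 0.49 / (4 × 5.67×10⁻⁸)]^(1/4) = (1.06×10¹⁰)^(1/4) = 321 K.

T_eq ≈ 321 K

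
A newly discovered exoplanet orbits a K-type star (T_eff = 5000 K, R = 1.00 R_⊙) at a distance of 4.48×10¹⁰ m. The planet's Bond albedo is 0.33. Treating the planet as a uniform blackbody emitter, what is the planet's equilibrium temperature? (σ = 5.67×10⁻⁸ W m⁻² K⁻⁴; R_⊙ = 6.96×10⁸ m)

T_eq ≈ 399 K

R_⋆ = 1.00 × 6.96×10⁸ = 6.96×10⁸ m.
L = 4πR_⋆²σT_⋆⁴ = 4π(6.96×10⁸)² × 5.67×10⁻⁸ × (5000)⁴ = 2.16×10²⁶ W.
S = L/(4πd²) = 8550 W m⁻².
Energy balance: absorbed = emitted ⇒ πR²·S(1−A) = 4πR²·σT_eq⁴, so T_eq⁴ = S(1−A)/(4σ).
T_eq = [8550 × 0.67 / (4 × 5.67×10⁻⁸)]^(1/4) = (2.53×10¹⁰)^(1/4) = 399 K.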